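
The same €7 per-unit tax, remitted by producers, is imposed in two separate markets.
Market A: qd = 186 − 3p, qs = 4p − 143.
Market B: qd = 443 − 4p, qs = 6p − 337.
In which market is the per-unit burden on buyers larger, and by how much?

Market A: pre-tax p* = €47, q* = 45; post-tax q = 33; per-unit burden on buyers = €4.
Market B: pre-tax p* = €78, q* = 131; post-tax q = 114.2; per-unit burden on buyers = €4.2.
Difference: €4 vs €4.2 → market B is larger by €0.2.

Market B, by €0.2.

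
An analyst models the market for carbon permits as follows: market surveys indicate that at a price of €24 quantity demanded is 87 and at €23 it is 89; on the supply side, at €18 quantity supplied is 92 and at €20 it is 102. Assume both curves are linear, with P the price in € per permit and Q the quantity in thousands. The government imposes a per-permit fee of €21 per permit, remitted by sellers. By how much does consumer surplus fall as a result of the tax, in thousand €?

Consumer surplus falls by €1230 thousand.

Demand slope: (89 − 87)/(23 − 24) = -2, so Qd = 135 − 2P.
Supply slope: (102 − 92)/(20 − 18) = 5, so Qs = 5P + 2.
Without the tax, 135 − 2P = 5P + 2 gives 7P = 133, so P* = €19 and Q* = 97.
With the tax collected from sellers, supply shifts: Qs = 5(P − 21) + 2.
New equilibrium: buyers pay €34, sellers receive €13, Q = 67. (Wedge: Pb − Ps = 21.)
ΔCS is the trapezoid between Q = 67 and Q = 97 of height €15: ½ · (97 + 67) · 15 = €1230.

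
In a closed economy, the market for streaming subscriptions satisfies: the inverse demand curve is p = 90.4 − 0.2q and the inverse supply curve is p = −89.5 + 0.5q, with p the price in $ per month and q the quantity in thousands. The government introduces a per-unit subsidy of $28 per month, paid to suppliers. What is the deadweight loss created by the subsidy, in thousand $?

Inverting to q(p) form: qd = 452 − 5p; qs = 2p + 179.
Without the subsidy, 452 − 5p = 2p + 179 gives 7p = 273, so p* = $39 and q* = 257.
With a per-unit subsidy paid to suppliers, each receives p + 28 per unit sold, so supply becomes qs = 2(p + 28) + 179.
New equilibrium: buyers pay $31, suppliers receive $59, q = 297. (Wedge: pb − ps = −28.)
Quantity rises by |ΔQ| = |257 − 297| = 40.
DWL = ½ · t · |ΔQ| = ½ · 28 · 40 = $560.

Deadweight loss = $560 thousand.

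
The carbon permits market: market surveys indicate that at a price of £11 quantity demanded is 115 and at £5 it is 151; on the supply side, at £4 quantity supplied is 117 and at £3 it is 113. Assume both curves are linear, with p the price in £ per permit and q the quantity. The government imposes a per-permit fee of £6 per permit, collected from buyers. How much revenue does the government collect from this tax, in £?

Demand slope: (151 − 115)/(5 − 11) = -6, so qd = 181 − 6p.
Supply slope: (113 − 117)/(3 − 4) = 4, so qs = 4p + 101.
Before the tax: set 181 − 6p = 4p + 101 → p* = £8, q* = 133.
With the tax collected from buyers, demand (in seller-price terms) shifts: qd = 181 − 6(p + 6).
New equilibrium: buyers pay £10.4, suppliers receive £4.4, q = 118.6. (Wedge: pb − ps = 6.)
Revenue = t · Q = 6 · 118.6 = £711.6.

Tax revenue = £711.6.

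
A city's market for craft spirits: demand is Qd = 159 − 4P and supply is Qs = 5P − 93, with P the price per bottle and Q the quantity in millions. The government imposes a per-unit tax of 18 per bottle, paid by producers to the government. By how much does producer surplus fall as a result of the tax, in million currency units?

Producer surplus falls by 216 million.

Without the tax, 159 − 4P = 5P − 93 gives 9P = 252, so P* = 28 and Q* = 47.
With the tax collected from producers, supply shifts: Qs = 5(P − 18) − 93.
New equilibrium: buyers pay 38, producers receive 20, Q = 7. (Wedge: Pb − Ps = 18.)
ΔPS is the trapezoid between Q = 7 and Q = 47 of height 8: ½ · (47 + 7) · 8 = 216.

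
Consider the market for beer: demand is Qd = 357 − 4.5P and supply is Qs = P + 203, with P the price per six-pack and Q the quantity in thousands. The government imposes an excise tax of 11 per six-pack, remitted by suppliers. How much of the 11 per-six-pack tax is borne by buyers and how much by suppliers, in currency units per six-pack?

Buyers bear 2 per six-pack; suppliers bear 9 per six-pack.

Without the tax, 357 − 4.5P = P + 203 gives 5.5P = 154, so P* = 28 and Q* = 231.
With the tax collected from suppliers, supply shifts: Qs = (P − 11) + 203.
New equilibrium: buyers pay 30, suppliers receive 19, Q = 222. (Wedge: Pb − Ps = 11.)
Burden on buyers: 2; on suppliers: 9. (They sum to 11.)
The less price-elastic side of the market bears the larger share of a per-unit tax.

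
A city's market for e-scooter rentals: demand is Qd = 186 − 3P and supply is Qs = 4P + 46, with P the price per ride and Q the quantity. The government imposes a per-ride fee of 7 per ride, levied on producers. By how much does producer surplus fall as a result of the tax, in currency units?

Before the tax: set 186 − 3P = 4P + 46 → P* = 20, Q* = 126.
With the tax collected from producers, supply shifts: Qs = 4(P − 7) + 46.
New equilibrium: consumers pay 24, producers receive 17, Q = 114. (Wedge: Pb − Ps = 7.)
ΔPS is the trapezoid between Q = 114 and Q = 126 of height 3: ½ · (126 + 114) · 3 = 360.

Producer surplus falls by 360.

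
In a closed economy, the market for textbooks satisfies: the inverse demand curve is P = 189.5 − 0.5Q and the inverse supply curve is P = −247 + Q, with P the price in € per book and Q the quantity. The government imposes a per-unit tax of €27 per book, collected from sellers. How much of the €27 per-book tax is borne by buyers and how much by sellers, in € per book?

Buyers bear €9 per book; sellers bear €18 per book.

Rewrite in direct form: Qd = 379 − 2P and Qs = P + 247.
Without the tax, 379 − 2P = P + 247 gives 3P = 132, so P* = €44 and Q* = 291.
With the tax collected from sellers, supply shifts: Qs = (P − 27) + 247.
New equilibrium: buyers pay €53, sellers receive €26, Q = 273. (Wedge: Pb − Ps = 27.)
Burden on buyers: €9; on sellers: €18. (They sum to €27.)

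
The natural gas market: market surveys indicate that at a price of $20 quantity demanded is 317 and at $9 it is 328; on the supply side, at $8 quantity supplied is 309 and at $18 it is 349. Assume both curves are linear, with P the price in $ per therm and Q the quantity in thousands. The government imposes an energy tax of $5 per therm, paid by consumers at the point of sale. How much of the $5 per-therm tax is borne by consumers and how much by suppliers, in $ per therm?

Consumers bear $4 per therm; suppliers bear $1 per therm.

Demand slope: (328 − 317)/(9 − 20) = -1, so Qd = 337 − P.
Supply slope: (349 − 309)/(18 − 8) = 4, so Qs = 4P + 277.
Before the tax: set 337 − P = 4P + 277 → P* = $12, Q* = 325.
With the tax collected from consumers, demand (in seller-price terms) shifts: Qd = 337 − (P + 5).
Solving gives Q = 321 with consumers paying $16 and suppliers receiving $11 (the $5 wedge).
Burden on consumers: $4; on suppliers: $1. (They sum to $5.)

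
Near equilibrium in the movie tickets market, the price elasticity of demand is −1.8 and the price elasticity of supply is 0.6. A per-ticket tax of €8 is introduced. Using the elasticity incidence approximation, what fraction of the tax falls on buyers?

Incidence ratio: buyers' share ≈ εs / (εs + |εd|) = 0.6 / (0.6 + 1.8) = 0.25.
Supply is the less elastic side, so buyers bear the smaller share.

Buyers' share ≈ 0.25.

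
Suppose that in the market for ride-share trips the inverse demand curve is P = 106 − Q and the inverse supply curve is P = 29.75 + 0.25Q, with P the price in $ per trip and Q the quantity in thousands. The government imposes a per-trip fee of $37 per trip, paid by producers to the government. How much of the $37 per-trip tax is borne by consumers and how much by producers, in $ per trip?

Inverting to Q(P) form: Qd = 106 − P; Qs = 4P − 119.
Before the tax: set 106 − P = 4P − 119 → P* = $45, Q* = 61.
With the tax collected from producers, supply shifts: Qs = 4(P − 37) − 119.
New equilibrium: consumers pay $74.6, producers receive $37.6, Q = 31.4. (Wedge: Pb − Ps = 37.)
Burden on consumers: $29.6; on producers: $7.4. (They sum to $37.)
The less price-elastic side of the market bears the larger share of a per-unit tax.

Consumers bear $29.6 per trip; producers bear $7.4 per trip.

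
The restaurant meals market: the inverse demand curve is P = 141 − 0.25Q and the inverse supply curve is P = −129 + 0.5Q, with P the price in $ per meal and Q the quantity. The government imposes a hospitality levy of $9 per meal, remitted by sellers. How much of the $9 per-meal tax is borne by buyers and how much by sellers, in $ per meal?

Buyers bear $3 per meal; sellers bear $6 per meal.

Inverting to Q(P) form: Qd = 564 − 4P; Qs = 2P + 258.
Without the tax, 564 − 4P = 2P + 258 gives 6P = 306, so P* = $51 and Q* = 360.
With the tax collected from sellers, supply shifts: Qs = 2(P − 9) + 258.
Solving gives Q = 348 with buyers paying $54 and sellers receiving $45 (the $9 wedge).
Burden on buyers: $3; on sellers: $6. (They sum to $9.)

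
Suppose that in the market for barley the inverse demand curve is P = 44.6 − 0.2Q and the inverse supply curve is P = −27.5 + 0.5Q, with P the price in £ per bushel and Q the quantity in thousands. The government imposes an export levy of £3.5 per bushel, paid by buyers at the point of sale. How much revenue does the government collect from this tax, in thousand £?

Tax revenue = £343 thousand.

Inverting to Q(P) form: Qd = 223 − 5P; Qs = 2P + 55.
Without the tax, 223 − 5P = 2P + 55 gives 7P = 168, so P* = £24 and Q* = 103.
With the tax collected from buyers, demand (in seller-price terms) shifts: Qd = 223 − 5(P + 3.5).
New equilibrium: buyers pay £25, suppliers receive £21.5, Q = 98. (Wedge: Pb − Ps = 3.5.)
Revenue = t · Q = 3.5 · 98 = £343.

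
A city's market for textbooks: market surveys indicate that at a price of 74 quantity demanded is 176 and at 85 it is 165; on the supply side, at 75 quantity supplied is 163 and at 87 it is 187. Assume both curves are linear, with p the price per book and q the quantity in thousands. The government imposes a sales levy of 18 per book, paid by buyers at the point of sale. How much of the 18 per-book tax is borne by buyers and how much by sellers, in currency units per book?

Buyers bear 12 per book; sellers bear 6 per book.

Demand slope: (165 − 176)/(85 − 74) = -1, so qd = 250 − p.
Supply slope: (187 − 163)/(87 − 75) = 2, so qs = 2p + 13.
Before the tax: set 250 − p = 2p + 13 → p* = 79, q* = 171.
With the tax collected from buyers, demand (in seller-price terms) shifts: qd = 250 − (p + 18).
New equilibrium: buyers pay 91, sellers receive 73, q = 159. (Wedge: pb − ps = 18.)
Burden on buyers: 12; on sellers: 6. (They sum to 18.)
The less price-elastic side of the market bears the larger share of a per-unit tax.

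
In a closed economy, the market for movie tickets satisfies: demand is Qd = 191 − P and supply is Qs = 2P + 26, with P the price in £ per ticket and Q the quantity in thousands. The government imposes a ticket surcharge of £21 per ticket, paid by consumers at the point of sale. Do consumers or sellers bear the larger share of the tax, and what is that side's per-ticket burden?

Consumers bear the larger share: £14 per ticket.

Without the tax, 191 − P = 2P + 26 gives 3P = 165, so P* = £55 and Q* = 136.
With the tax collected from consumers, demand (in seller-price terms) shifts: Qd = 191 − (P + 21).
New equilibrium: consumers pay £69, sellers receive £48, Q = 122. (Wedge: Pb − Ps = 21.)
Per-ticket burden: consumers £14, sellers £7.
Consumers take the larger share because demand is less price-elastic here (demand slope 1 vs supply slope 2).
The less price-elastic side of the market bears the larger share of a per-unit tax.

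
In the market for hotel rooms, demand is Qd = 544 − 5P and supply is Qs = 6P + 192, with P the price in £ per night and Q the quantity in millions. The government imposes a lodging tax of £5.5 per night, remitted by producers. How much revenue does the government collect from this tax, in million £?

Before the tax: set 544 − 5P = 6P + 192 → P* = £32, Q* = 384.
With the tax collected from producers, supply shifts: Qs = 6(P − 5.5) + 192.
New equilibrium: buyers pay £35, producers receive £29.5, Q = 369. (Wedge: Pb − Ps = 5.5.)
Revenue = t · Q = 5.5 · 369 = £2029.5.

Tax revenue = £2029.5 million.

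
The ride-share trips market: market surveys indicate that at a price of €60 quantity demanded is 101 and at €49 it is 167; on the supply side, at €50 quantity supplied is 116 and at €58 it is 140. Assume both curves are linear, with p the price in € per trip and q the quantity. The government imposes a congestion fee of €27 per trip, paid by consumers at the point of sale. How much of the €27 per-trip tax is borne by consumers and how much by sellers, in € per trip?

Demand slope: (167 − 101)/(49 − 60) = -6, so qd = 461 − 6p.
Supply slope: (140 − 116)/(58 − 50) = 3, so qs = 3p − 34.
Before the tax: set 461 − 6p = 3p − 34 → p* = €55, q* = 131.
With the tax collected from consumers, demand (in seller-price terms) shifts: qd = 461 − 6(p + 27).
New equilibrium: consumers pay €64, sellers receive €37, q = 77. (Wedge: pb − ps = 27.)
Burden on consumers: €9; on sellers: €18. (They sum to €27.)
The less price-elastic side of the market bears the larger share of a per-unit tax.

Consumers bear €9 per trip; sellers bear €18 per trip.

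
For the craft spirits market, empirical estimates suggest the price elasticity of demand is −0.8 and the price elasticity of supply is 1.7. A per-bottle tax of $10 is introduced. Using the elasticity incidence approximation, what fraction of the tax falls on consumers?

Consumers' share ≈ 0.68.

Incidence ratio: consumers' share ≈ εs / (εs + |εd|) = 1.7 / (1.7 + 0.8) = 0.68.
Supply is the more elastic side, so consumers bear the larger share.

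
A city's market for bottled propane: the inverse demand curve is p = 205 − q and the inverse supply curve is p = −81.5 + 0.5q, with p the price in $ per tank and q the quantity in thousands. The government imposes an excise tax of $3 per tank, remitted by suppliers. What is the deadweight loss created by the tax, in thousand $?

Deadweight loss = $3 thousand.

Inverting to q(p) form: qd = 205 − p; qs = 2p + 163.
Before the tax: set 205 − p = 2p + 163 → p* = $14, q* = 191.
With the tax collected from suppliers, supply shifts: qs = 2(p − 3) + 163.
New equilibrium: consumers pay $16, suppliers receive $13, q = 189. (Wedge: pb − ps = 3.)
Quantity falls by |ΔQ| = |191 − 189| = 2.
DWL = ½ · t · |ΔQ| = ½ · 3 · 2 = $3.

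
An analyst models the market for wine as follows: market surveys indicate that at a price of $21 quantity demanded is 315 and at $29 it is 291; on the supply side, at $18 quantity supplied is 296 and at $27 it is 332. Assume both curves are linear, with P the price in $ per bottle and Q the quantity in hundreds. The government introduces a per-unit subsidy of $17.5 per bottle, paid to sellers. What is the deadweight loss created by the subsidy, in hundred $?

Demand slope: (291 − 315)/(29 − 21) = -3, so Qd = 378 − 3P.
Supply slope: (332 − 296)/(27 − 18) = 4, so Qs = 4P + 224.
Without the subsidy, 378 − 3P = 4P + 224 gives 7P = 154, so P* = $22 and Q* = 312.
With a per-unit subsidy paid to sellers, each receives P + 17.5 per unit sold, so supply becomes Qs = 4(P + 17.5) + 224.
Solving gives Q = 342 with buyers paying $12 and sellers receiving $29.5 (the $17.5 wedge).
Quantity rises by |ΔQ| = |312 − 342| = 30.
DWL = ½ · t · |ΔQ| = ½ · 17.5 · 30 = $262.5.

Deadweight loss = $262.5 hundred.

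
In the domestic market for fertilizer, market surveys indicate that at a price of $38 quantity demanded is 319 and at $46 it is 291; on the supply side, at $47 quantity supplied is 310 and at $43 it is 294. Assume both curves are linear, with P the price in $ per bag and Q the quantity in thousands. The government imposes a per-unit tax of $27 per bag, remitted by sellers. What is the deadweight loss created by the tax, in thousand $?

Demand slope: (291 − 319)/(46 − 38) = -3.5, so Qd = 452 − 3.5P.
Supply slope: (294 − 310)/(43 − 47) = 4, so Qs = 4P + 122.
Without the tax, 452 − 3.5P = 4P + 122 gives 7.5P = 330, so P* = $44 and Q* = 298.
With the tax collected from sellers, supply shifts: Qs = 4(P − 27) + 122.
Solving gives Q = 247.6 with buyers paying $58.4 and sellers receiving $31.4 (the $27 wedge).
Quantity falls by |ΔQ| = |298 − 247.6| = 50.4.
DWL = ½ · t · |ΔQ| = ½ · 27 · 50.4 = $680.4.

Deadweight loss = $680.4 thousand.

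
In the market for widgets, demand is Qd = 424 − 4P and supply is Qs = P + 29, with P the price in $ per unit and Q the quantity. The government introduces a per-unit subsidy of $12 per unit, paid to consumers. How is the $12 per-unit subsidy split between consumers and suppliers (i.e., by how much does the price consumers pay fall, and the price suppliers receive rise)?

Consumers gain $2.4 per unit; suppliers gain $9.6 per unit.

Without the subsidy, 424 − 4P = P + 29 gives 5P = 395, so P* = $79 and Q* = 108.
With a per-unit subsidy paid to consumers, each effectively pays P − 12, so demand becomes Qd = 424 − 4(P − 12).
Solving gives Q = 117.6 with consumers paying $76.6 and suppliers receiving $88.6 (the $12 wedge).
Gain to consumers: $2.4; to suppliers: $9.6. (They sum to $12.)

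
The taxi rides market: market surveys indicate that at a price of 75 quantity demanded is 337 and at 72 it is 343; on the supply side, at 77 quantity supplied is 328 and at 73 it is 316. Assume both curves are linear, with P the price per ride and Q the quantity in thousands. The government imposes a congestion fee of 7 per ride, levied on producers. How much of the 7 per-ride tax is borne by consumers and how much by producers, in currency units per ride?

Demand slope: (343 − 337)/(72 − 75) = -2, so Qd = 487 − 2P.
Supply slope: (316 − 328)/(73 − 77) = 3, so Qs = 3P + 97.
Without the tax, 487 − 2P = 3P + 97 gives 5P = 390, so P* = 78 and Q* = 331.
With the tax collected from producers, supply shifts: Qs = 3(P − 7) + 97.
New equilibrium: consumers pay 82.2, producers receive 75.2, Q = 322.6. (Wedge: Pb − Ps = 7.)
Burden on consumers: 4.2; on producers: 2.8. (They sum to 7.)

Consumers bear 4.2 per ride; producers bear 2.8 per ride.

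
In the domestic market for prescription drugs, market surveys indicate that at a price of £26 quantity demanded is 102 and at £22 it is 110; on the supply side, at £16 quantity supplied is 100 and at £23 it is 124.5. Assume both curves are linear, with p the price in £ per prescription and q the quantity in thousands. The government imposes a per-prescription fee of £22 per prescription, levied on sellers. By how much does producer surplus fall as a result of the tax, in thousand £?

Producer surplus falls by £800 thousand.

Demand slope: (110 − 102)/(22 − 26) = -2, so qd = 154 − 2p.
Supply slope: (124.5 − 100)/(23 − 16) = 3.5, so qs = 3.5p + 44.
Before the tax: set 154 − 2p = 3.5p + 44 → p* = £20, q* = 114.
With the tax collected from sellers, supply shifts: qs = 3.5(p − 22) + 44.
New equilibrium: consumers pay £34, sellers receive £12, q = 86. (Wedge: pb − ps = 22.)
ΔPS is the trapezoid between Q = 86 and Q = 114 of height £8: ½ · (114 + 86) · 8 = £800.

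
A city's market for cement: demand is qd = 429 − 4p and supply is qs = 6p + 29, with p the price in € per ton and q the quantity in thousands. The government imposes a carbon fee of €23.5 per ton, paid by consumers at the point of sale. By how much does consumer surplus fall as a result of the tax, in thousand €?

Consumer surplus falls by €3395.28 thousand.

Before the tax: set 429 − 4p = 6p + 29 → p* = €40, q* = 269.
With the tax collected from consumers, demand (in seller-price terms) shifts: qd = 429 − 4(p + 23.5).
Solving gives q = 212.6 with consumers paying €54.1 and producers receiving €30.6 (the €23.5 wedge).
ΔCS is the trapezoid between Q = 212.6 and Q = 269 of height €14.1: ½ · (269 + 212.6) · 14.1 = €3395.28.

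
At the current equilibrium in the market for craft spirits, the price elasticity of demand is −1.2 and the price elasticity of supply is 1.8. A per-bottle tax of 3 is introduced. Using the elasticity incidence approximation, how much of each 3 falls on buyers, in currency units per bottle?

Incidence ratio: buyers' share ≈ εs / (εs + |εd|) = 1.8 / (1.8 + 1.2) = 0.6.
So buyers bear ≈ 0.6 × 3 = 1.8; suppliers bear 1.2.

Buyers bear ≈ 1.8 per bottle.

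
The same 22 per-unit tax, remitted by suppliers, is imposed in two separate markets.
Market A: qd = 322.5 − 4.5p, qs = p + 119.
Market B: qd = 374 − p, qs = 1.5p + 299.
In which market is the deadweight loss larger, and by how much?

Market A: pre-tax p* = 37, q* = 156; post-tax q = 138; deadweight loss = 198.
Market B: pre-tax p* = 30, q* = 344; post-tax q = 330.8; deadweight loss = 145.2.
Difference: 198 vs 145.2 → market A is larger by 52.8.

Market A, by 52.8.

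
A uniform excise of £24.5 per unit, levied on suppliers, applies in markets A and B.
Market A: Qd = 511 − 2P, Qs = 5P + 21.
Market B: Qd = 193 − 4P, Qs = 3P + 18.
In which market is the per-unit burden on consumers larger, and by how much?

Market A: pre-tax P* = £70, Q* = 371; post-tax Q = 336; per-unit burden on consumers = £17.5.
Market B: pre-tax P* = £25, Q* = 93; post-tax Q = 51; per-unit burden on consumers = £10.5.
Difference: £17.5 vs £10.5 → market A is larger by £7.

Market A, by £7.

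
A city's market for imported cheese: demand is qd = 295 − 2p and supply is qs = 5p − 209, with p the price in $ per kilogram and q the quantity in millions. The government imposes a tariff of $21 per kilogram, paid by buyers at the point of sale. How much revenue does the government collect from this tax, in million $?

Tax revenue = $2541 million.

Before the tax: set 295 − 2p = 5p − 209 → p* = $72, q* = 151.
With the tax collected from buyers, demand (in seller-price terms) shifts: qd = 295 − 2(p + 21).
New equilibrium: buyers pay $87, suppliers receive $66, q = 121. (Wedge: pb − ps = 21.)
Revenue = t · Q = 21 · 121 = $2541.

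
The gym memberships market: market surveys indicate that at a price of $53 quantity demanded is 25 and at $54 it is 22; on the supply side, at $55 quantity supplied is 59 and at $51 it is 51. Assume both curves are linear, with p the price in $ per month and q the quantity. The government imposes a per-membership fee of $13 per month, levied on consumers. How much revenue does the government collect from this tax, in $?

Tax revenue = $356.2.

Demand slope: (22 − 25)/(54 − 53) = -3, so qd = 184 − 3p.
Supply slope: (51 − 59)/(51 − 55) = 2, so qs = 2p − 51.
Before the tax: set 184 − 3p = 2p − 51 → p* = $47, q* = 43.
With the tax collected from consumers, demand (in seller-price terms) shifts: qd = 184 − 3(p + 13).
Solving gives q = 27.4 with consumers paying $52.2 and sellers receiving $39.2 (the $13 wedge).
Revenue = t · Q = 13 · 27.4 = $356.2.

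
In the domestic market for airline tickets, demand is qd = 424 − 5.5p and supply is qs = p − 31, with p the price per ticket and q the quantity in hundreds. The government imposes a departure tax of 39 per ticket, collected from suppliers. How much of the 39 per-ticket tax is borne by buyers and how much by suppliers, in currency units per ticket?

Buyers bear 6 per ticket; suppliers bear 33 per ticket.

Without the tax, 424 − 5.5p = p − 31 gives 6.5p = 455, so p* = 70 and q* = 39.
With the tax collected from suppliers, supply shifts: qs = (p − 39) − 31.
Solving gives q = 6 with buyers paying 76 and suppliers receiving 37 (the 39 wedge).
Burden on buyers: 6; on suppliers: 33. (They sum to 39.)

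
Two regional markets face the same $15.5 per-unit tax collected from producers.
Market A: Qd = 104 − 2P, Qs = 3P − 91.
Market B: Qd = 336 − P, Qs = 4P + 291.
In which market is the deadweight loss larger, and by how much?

Market A, by $48.05.

Market A: pre-tax P* = $39, Q* = 26; post-tax Q = 7.4; deadweight loss = $144.15.
Market B: pre-tax P* = $9, Q* = 327; post-tax Q = 314.6; deadweight loss = $96.1.
Difference: $144.15 vs $96.1 → market A is larger by $48.05.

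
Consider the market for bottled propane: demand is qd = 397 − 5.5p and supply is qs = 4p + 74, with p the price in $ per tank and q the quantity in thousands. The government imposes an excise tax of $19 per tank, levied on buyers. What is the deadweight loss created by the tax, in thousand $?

Deadweight loss = $418 thousand.

Without the tax, 397 − 5.5p = 4p + 74 gives 9.5p = 323, so p* = $34 and q* = 210.
With the tax collected from buyers, demand (in seller-price terms) shifts: qd = 397 − 5.5(p + 19).
New equilibrium: buyers pay $42, producers receive $23, q = 166. (Wedge: pb − ps = 19.)
Quantity falls by |ΔQ| = |210 − 166| = 44.
DWL = ½ · t · |ΔQ| = ½ · 19 · 44 = $418.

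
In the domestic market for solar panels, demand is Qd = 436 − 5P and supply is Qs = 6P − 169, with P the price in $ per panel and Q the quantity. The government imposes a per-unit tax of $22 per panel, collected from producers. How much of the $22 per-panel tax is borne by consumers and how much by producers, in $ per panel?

Before the tax: set 436 − 5P = 6P − 169 → P* = $55, Q* = 161.
With the tax collected from producers, supply shifts: Qs = 6(P − 22) − 169.
New equilibrium: consumers pay $67, producers receive $45, Q = 101. (Wedge: Pb − Ps = 22.)
Burden on consumers: $12; on producers: $10. (They sum to $22.)

Consumers bear $12 per panel; producers bear $10 per panel.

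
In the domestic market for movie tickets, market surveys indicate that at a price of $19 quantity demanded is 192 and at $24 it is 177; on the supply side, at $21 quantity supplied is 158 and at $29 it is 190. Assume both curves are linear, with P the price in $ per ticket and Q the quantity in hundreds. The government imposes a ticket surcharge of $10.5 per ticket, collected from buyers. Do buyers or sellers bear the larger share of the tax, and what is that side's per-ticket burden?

Buyers bear the larger share: $6 per ticket.

Demand slope: (177 − 192)/(24 − 19) = -3, so Qd = 249 − 3P.
Supply slope: (190 − 158)/(29 − 21) = 4, so Qs = 4P + 74.
Before the tax: set 249 − 3P = 4P + 74 → P* = $25, Q* = 174.
With the tax collected from buyers, demand (in seller-price terms) shifts: Qd = 249 − 3(P + 10.5).
Solving gives Q = 156 with buyers paying $31 and sellers receiving $20.5 (the $10.5 wedge).
Per-ticket burden: buyers $6, sellers $4.5.
Buyers take the larger share because demand is less price-elastic here (demand slope 3 vs supply slope 4).
The less price-elastic side of the market bears the larger share of a per-unit tax.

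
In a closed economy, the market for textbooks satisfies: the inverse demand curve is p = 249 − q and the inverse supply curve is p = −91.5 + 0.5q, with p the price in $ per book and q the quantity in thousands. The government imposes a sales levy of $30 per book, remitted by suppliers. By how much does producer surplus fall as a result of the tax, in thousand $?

Inverting to q(p) form: qd = 249 − p; qs = 2p + 183.
Without the tax, 249 − p = 2p + 183 gives 3p = 66, so p* = $22 and q* = 227.
With the tax collected from suppliers, supply shifts: qs = 2(p − 30) + 183.
New equilibrium: buyers pay $42, suppliers receive $12, q = 207. (Wedge: pb − ps = 30.)
ΔPS is the trapezoid between Q = 207 and Q = 227 of height $10: ½ · (227 + 207) · 10 = $2170.

Producer surplus falls by $2170 thousand.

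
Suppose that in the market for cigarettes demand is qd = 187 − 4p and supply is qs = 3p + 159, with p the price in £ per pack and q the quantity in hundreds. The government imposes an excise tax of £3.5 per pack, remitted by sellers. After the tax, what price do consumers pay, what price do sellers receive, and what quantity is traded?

Without the tax, 187 − 4p = 3p + 159 gives 7p = 28, so p* = £4 and q* = 171.
With the tax collected from sellers, supply shifts: qs = 3(p − 3.5) + 159.
New equilibrium: consumers pay £5.5, sellers receive £2, q = 165. (Wedge: pb − ps = 3.5.)

Consumers pay £5.5; sellers receive £2; quantity = 165.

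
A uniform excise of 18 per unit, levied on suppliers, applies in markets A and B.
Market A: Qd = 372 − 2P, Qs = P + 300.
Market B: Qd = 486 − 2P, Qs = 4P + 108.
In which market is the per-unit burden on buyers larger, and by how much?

Market A: pre-tax P* = 24, Q* = 324; post-tax Q = 312; per-unit burden on buyers = 6.
Market B: pre-tax P* = 63, Q* = 360; post-tax Q = 336; per-unit burden on buyers = 12.
Difference: 6 vs 12 → market B is larger by 6.

Market B, by 6.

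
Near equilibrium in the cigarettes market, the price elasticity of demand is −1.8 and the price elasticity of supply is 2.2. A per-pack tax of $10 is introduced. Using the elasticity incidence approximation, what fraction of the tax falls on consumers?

Consumers' share ≈ 0.55.

Incidence ratio: consumers' share ≈ εs / (εs + |εd|) = 2.2 / (2.2 + 1.8) = 0.55.
Supply is the more elastic side, so consumers bear the larger share.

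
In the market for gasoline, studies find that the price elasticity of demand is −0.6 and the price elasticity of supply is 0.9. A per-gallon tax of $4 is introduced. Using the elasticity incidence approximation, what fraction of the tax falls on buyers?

Incidence ratio: buyers' share ≈ εs / (εs + |εd|) = 0.9 / (0.9 + 0.6) = 0.6.
Supply is the more elastic side, so buyers bear the larger share.

Buyers' share ≈ 0.6.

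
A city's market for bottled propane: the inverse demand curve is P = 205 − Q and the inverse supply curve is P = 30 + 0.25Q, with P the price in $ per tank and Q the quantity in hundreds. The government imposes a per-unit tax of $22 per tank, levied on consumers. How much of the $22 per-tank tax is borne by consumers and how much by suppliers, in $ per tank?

Inverting to Q(P) form: Qd = 205 − P; Qs = 4P − 120.
Before the tax: set 205 − P = 4P − 120 → P* = $65, Q* = 140.
With the tax collected from consumers, demand (in seller-price terms) shifts: Qd = 205 − (P + 22).
Solving gives Q = 122.4 with consumers paying $82.6 and suppliers receiving $60.6 (the $22 wedge).
Burden on consumers: $17.6; on suppliers: $4.4. (They sum to $22.)

Consumers bear $17.6 per tank; suppliers bear $4.4 per tank.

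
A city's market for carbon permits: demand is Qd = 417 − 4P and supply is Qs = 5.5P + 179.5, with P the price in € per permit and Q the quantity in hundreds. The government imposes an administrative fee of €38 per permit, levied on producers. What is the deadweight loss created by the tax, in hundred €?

Before the tax: set 417 − 4P = 5.5P + 179.5 → P* = €25, Q* = 317.
With the tax collected from producers, supply shifts: Qs = 5.5(P − 38) + 179.5.
New equilibrium: buyers pay €47, producers receive €9, Q = 229. (Wedge: Pb − Ps = 38.)
Quantity falls by |ΔQ| = |317 − 229| = 88.
DWL = ½ · t · |ΔQ| = ½ · 38 · 88 = €1672.

Deadweight loss = €1672 hundred.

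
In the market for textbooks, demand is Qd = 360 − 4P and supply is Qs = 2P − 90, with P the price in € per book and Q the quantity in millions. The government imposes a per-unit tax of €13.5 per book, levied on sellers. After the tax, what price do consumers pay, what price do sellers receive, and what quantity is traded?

Consumers pay €79.5; sellers receive €66; quantity = 42.

Without the tax, 360 − 4P = 2P − 90 gives 6P = 450, so P* = €75 and Q* = 60.
With the tax collected from sellers, supply shifts: Qs = 2(P − 13.5) − 90.
New equilibrium: consumers pay €79.5, sellers receive €66, Q = 42. (Wedge: Pb − Ps = 13.5.)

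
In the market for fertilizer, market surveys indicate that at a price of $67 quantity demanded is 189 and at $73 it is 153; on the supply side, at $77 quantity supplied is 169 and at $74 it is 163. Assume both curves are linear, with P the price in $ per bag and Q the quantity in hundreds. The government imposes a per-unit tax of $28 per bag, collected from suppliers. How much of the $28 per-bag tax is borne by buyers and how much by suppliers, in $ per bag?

Buyers bear $7 per bag; suppliers bear $21 per bag.

Demand slope: (153 − 189)/(73 − 67) = -6, so Qd = 591 − 6P.
Supply slope: (163 − 169)/(74 − 77) = 2, so Qs = 2P + 15.
Before the tax: set 591 − 6P = 2P + 15 → P* = $72, Q* = 159.
With the tax collected from suppliers, supply shifts: Qs = 2(P − 28) + 15.
Solving gives Q = 117 with buyers paying $79 and suppliers receiving $51 (the $28 wedge).
Burden on buyers: $7; on suppliers: $21. (They sum to $28.)
The less price-elastic side of the market bears the larger share of a per-unit tax.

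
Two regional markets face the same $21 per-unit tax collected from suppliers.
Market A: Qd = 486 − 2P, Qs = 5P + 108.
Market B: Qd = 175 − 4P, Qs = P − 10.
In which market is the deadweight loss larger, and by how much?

Market A, by $138.6.

Market A: pre-tax P* = $54, Q* = 378; post-tax Q = 348; deadweight loss = $315.
Market B: pre-tax P* = $37, Q* = 27; post-tax Q = 10.2; deadweight loss = $176.4.
Difference: $315 vs $176.4 → market A is larger by $138.6.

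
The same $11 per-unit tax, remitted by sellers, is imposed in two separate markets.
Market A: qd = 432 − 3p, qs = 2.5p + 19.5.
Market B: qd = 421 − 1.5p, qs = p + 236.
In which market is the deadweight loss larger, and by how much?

Market A: pre-tax p* = $75, q* = 207; post-tax q = 192; deadweight loss = $82.5.
Market B: pre-tax p* = $74, q* = 310; post-tax q = 303.4; deadweight loss = $36.3.
Difference: $82.5 vs $36.3 → market A is larger by $46.2.

Market A, by $46.2.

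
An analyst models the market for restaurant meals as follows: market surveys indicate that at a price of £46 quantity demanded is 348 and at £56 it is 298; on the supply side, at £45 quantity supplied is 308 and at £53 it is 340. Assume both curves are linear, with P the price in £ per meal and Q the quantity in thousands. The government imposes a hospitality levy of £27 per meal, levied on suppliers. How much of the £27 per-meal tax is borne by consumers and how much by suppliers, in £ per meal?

Demand slope: (298 − 348)/(56 − 46) = -5, so Qd = 578 − 5P.
Supply slope: (340 − 308)/(53 − 45) = 4, so Qs = 4P + 128.
Without the tax, 578 − 5P = 4P + 128 gives 9P = 450, so P* = £50 and Q* = 328.
With the tax collected from suppliers, supply shifts: Qs = 4(P − 27) + 128.
Solving gives Q = 268 with consumers paying £62 and suppliers receiving £35 (the £27 wedge).
Burden on consumers: £12; on suppliers: £15. (They sum to £27.)
The less price-elastic side of the market bears the larger share of a per-unit tax.

Consumers bear £12 per meal; suppliers bear £15 per meal.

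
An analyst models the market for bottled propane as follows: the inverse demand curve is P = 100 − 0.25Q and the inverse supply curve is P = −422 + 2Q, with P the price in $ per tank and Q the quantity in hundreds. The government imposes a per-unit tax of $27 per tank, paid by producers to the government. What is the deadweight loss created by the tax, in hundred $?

Rewrite in direct form: Qd = 400 − 4P and Qs = 0.5P + 211.
Without the tax, 400 − 4P = 0.5P + 211 gives 4.5P = 189, so P* = $42 and Q* = 232.
With the tax collected from producers, supply shifts: Qs = 0.5(P − 27) + 211.
New equilibrium: buyers pay $45, producers receive $18, Q = 220. (Wedge: Pb − Ps = 27.)
Quantity falls by |ΔQ| = |232 − 220| = 12.
DWL = ½ · t · |ΔQ| = ½ · 27 · 12 = $162.

Deadweight loss = $162 hundred.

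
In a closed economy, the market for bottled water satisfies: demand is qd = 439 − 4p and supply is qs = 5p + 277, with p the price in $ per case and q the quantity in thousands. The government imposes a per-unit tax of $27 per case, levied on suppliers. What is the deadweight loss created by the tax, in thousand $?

Deadweight loss = $810 thousand.

Before the tax: set 439 − 4p = 5p + 277 → p* = $18, q* = 367.
With the tax collected from suppliers, supply shifts: qs = 5(p − 27) + 277.
Solving gives q = 307 with buyers paying $33 and suppliers receiving $6 (the $27 wedge).
Quantity falls by |ΔQ| = |367 − 307| = 60.
DWL = ½ · t · |ΔQ| = ½ · 27 · 60 = $810.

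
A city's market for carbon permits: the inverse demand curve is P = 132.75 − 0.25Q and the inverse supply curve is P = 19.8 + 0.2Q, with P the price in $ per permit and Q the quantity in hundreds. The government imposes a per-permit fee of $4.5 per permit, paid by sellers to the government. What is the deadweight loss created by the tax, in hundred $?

Deadweight loss = $22.5 hundred.

Rewrite in direct form: Qd = 531 − 4P and Qs = 5P − 99.
Before the tax: set 531 − 4P = 5P − 99 → P* = $70, Q* = 251.
With the tax collected from sellers, supply shifts: Qs = 5(P − 4.5) − 99.
New equilibrium: buyers pay $72.5, sellers receive $68, Q = 241. (Wedge: Pb − Ps = 4.5.)
Quantity falls by |ΔQ| = |251 − 241| = 10.
DWL = ½ · t · |ΔQ| = ½ · 4.5 · 10 = $22.5.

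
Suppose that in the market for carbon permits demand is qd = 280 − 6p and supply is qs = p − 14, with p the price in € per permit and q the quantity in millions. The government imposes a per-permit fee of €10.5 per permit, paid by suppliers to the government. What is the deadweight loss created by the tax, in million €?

Deadweight loss = €47.25 million.

Without the tax, 280 − 6p = p − 14 gives 7p = 294, so p* = €42 and q* = 28.
With the tax collected from suppliers, supply shifts: qs = (p − 10.5) − 14.
Solving gives q = 19 with consumers paying €43.5 and suppliers receiving €33 (the €10.5 wedge).
Quantity falls by |ΔQ| = |28 − 19| = 9.
DWL = ½ · t · |ΔQ| = ½ · 10.5 · 9 = €47.25.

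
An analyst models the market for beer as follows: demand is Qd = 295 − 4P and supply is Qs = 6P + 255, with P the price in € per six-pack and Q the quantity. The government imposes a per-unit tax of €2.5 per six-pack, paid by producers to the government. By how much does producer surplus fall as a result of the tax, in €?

Before the tax: set 295 − 4P = 6P + 255 → P* = €4, Q* = 279.
With the tax collected from producers, supply shifts: Qs = 6(P − 2.5) + 255.
New equilibrium: buyers pay €5.5, producers receive €3, Q = 273. (Wedge: Pb − Ps = 2.5.)
ΔPS is the trapezoid between Q = 273 and Q = 279 of height €1: ½ · (279 + 273) · 1 = €276.

Producer surplus falls by €276.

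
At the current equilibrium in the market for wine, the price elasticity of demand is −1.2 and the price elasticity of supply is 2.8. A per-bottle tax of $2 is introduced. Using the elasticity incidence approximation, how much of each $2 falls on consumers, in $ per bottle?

Consumers bear ≈ $1.4 per bottle.

Incidence ratio: consumers' share ≈ εs / (εs + |εd|) = 2.8 / (2.8 + 1.2) = 0.7.
So consumers bear ≈ 0.7 × $2 = $1.4; suppliers bear $0.6.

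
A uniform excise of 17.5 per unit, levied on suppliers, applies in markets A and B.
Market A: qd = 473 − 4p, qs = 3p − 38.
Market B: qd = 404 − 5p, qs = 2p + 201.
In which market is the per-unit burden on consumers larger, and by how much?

Market A, by 2.5.

Market A: pre-tax p* = 73, q* = 181; post-tax q = 151; per-unit burden on consumers = 7.5.
Market B: pre-tax p* = 29, q* = 259; post-tax q = 234; per-unit burden on consumers = 5.
Difference: 7.5 vs 5 → market A is larger by 2.5.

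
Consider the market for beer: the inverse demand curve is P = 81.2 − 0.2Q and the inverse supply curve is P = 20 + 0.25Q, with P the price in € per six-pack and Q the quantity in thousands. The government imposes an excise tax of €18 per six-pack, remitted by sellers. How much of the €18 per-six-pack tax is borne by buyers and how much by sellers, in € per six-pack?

Inverting to Q(P) form: Qd = 406 − 5P; Qs = 4P − 80.
Before the tax: set 406 − 5P = 4P − 80 → P* = €54, Q* = 136.
With the tax collected from sellers, supply shifts: Qs = 4(P − 18) − 80.
New equilibrium: buyers pay €62, sellers receive €44, Q = 96. (Wedge: Pb − Ps = 18.)
Burden on buyers: €8; on sellers: €10. (They sum to €18.)

Buyers bear €8 per six-pack; sellers bear €10 per six-pack.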